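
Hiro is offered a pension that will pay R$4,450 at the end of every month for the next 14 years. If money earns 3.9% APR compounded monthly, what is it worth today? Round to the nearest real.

With 12 periods per year: i = 0.00325, n = 168.
Annuity factor a(168|0.00325) = 129.299908; PV = 4450 × 129.299908 = 575,384.5919

R$575,385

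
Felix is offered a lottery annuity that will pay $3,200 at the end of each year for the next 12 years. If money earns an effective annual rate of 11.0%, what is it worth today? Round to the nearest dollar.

$20,776

PV = PMT · [1 − (1+i)^(−n)] / i = 3200 · 6.492356 = 20,775.5397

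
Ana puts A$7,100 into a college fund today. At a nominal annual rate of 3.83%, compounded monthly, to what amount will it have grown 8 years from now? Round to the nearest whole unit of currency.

i = 0.0383/12 = 0.00319167 per month; n = 8·12 = 96.
FV = PV·(1+i)^n = 7,100 × 1.357863 = 9,640.8267

A$9,641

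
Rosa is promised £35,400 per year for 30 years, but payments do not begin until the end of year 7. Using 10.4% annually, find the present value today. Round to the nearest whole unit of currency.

PV at t=6 (ordinary 30-year annuity): 35400 × a(30|0.104) = 35400 × 9.121194 = 322,890.2690
Discount back 6 years: 322,890.2690 × (1+0.104)^(−6) = 322,890.2690 × 0.552313 = 178,336.6139

£178,337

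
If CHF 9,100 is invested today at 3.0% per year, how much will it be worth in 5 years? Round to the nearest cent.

FV = PV·(1+i)^n = 9,100 × 1.159274 = 10,549.3941

CHF 10,549.39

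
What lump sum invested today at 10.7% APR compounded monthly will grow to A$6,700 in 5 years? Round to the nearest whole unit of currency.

A$3,933

Periodic rate i = 0.107/12 = 0.00891667; n = 5 × 12 = 60 periods.
PV = FV·(1+i)^(−n) = 6,700 × 0.587060 = 3,933.2995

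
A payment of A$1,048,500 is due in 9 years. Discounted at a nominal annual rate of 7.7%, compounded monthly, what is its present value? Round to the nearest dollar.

A$525,489

i = 0.077/12 = 0.00641667 per month; n = 9·12 = 108.
PV = FV·(1+i)^(−n) = 1,048,500 × 0.501182 = 525,489.2639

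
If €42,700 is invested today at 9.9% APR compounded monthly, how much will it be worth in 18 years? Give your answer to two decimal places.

With 12 periods per year: i = 0.00825, n = 216.
FV = PV·(1+i)^n = 42,700 × 5.898449 = 251,863.7712

€251,863.77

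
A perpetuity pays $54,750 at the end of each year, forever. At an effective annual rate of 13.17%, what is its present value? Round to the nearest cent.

$415,717.54

PV = C/r = 54750/0.1317 = 415,717.5399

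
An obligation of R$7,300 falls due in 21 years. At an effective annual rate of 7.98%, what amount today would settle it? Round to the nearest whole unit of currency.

PV = 7,300 / (1 + 0.0798)^21 = 7,300 / 5.014294 = 1,455.8381

R$1,456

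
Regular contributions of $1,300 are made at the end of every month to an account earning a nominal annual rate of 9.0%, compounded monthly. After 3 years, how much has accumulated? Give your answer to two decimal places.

$53,498.53

i = 0.09/12 = 0.0075 per month; n = 3·12 = 36.
Accumulation factor s(36|0.0075) = 41.152716; FV = 1300 × 41.152716 = 53,498.5310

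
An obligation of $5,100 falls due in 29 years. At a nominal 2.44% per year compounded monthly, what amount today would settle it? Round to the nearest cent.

With 12 periods per year: i = 0.00203333, n = 348.
Discount factor = (1+0.00203333)^(−348) = 0.493180; PV = 5,100 × 0.493180 = 2,515.2167

$2,515.22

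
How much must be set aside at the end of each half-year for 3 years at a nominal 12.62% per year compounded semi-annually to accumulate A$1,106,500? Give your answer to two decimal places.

Periodic rate i = 0.1262/2 = 0.0631; n = 3 × 2 = 6 periods.
PMT = 1.1065e+06 / ( [(1+0.0631)^6 − 1] / 0.0631 ) = 1.1065e+06 / 7.029997 = 157,396.9397

A$157,396.94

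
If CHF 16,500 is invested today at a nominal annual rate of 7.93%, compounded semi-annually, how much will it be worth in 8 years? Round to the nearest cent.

Periodic rate i = 0.0793/2 = 0.03965; n = 8 × 2 = 16 periods.
FV = 16,500 × (1 + 0.03965)^16 = 30,738.2027

CHF 30,738.20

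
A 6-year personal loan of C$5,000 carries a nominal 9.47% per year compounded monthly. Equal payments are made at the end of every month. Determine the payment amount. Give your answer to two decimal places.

C$91.30

Periodic rate i = 0.0947/12 = 0.00789167; n = 6 × 12 = 72 periods.
PMT = 5000 / ( [1 − (1+0.00789167)^(−72)] / 0.00789167 ) = 5000 / 54.765456 = 91.2984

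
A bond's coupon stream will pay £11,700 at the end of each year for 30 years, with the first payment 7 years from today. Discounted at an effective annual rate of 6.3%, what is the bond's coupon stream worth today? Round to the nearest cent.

Value one period before first payment (t=6): 11700 × [1 − (1+0.063)^(−30)] / 0.063 = 11700 × 13.334023 = 156,008.0668
PV₀ = 156,008.0668 / (1+0.063)^6 = 156,008.0668 / 1.442778 = 108,130.3150

£108,130.32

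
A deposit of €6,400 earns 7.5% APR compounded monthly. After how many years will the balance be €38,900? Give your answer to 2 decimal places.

24.14 years

Periodic rate i = 0.075/12 = 0.00625.
(1+i)^n = 38900/6400 = 6.07812, so n = ln 6.07812 / ln 1.00625 = 289.6528 months
= 289.6528/12 years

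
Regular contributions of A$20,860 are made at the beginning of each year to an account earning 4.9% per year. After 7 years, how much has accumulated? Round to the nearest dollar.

Accumulation factor s(7|0.049) × (1+i) = 8.515022; FV = 20860 × 8.515022 = 177,623.3648
(Beginning-of-period payments → annuity-due factor ×(1+i).)

A$177,623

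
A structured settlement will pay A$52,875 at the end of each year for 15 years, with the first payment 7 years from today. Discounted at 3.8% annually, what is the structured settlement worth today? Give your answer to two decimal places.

A$476,652.85

Value one period before first payment (t=6): 52875 × [1 − (1+0.038)^(−15)] / 0.038 = 52875 × 11.275503 = 596,192.2352
PV₀ = 596,192.2352 / (1+0.038)^6 = 596,192.2352 / 1.250789 = 476,652.8503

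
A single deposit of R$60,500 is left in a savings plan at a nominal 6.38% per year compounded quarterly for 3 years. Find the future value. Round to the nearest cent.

With 4 periods per year: i = 0.01595, n = 12.
FV = PV·(1+i)^n = 60,500 × 1.209116 = 73,151.5261

R$73,151.53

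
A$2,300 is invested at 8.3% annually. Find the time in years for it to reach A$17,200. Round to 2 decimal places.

25.23 years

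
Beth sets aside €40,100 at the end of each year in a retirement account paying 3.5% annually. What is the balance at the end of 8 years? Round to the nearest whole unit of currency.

FV = 40100 × [(1+0.035)^8 − 1] / 0.035 = 40100 × 9.051687 = 362,972.6395

€362,973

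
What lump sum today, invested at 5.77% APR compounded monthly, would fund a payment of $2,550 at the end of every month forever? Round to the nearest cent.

Periodic rate i = 0.0577/12 = 0.00480833.
PV = C/r = 2550/0.00480833 = 530,329.2894

$530,329.29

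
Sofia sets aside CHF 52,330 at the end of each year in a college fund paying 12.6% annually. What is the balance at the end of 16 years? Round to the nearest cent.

CHF 2,357,967.13

FV = 52330 × [(1+0.126)^16 − 1] / 0.126 = 52330 × 45.059567 = 2,357,967.1259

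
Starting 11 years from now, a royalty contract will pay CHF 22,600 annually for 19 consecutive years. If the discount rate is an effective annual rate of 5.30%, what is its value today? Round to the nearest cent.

PV at t=10 (ordinary 19-year annuity): 22600 × a(19|0.053) = 22600 × 11.795227 = 266,572.1330
Discount back 10 years: 266,572.1330 × (1+0.053)^(−10) = 266,572.1330 × 0.596645 = 159,049.0338

CHF 159,049.03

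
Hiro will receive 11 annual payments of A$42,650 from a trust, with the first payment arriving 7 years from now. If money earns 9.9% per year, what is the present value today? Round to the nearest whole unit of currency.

PV at t=6 (ordinary 11-year annuity): 42650 × a(11|0.099) = 42650 × 6.525070 = 278,294.2519
Discount back 6 years: 278,294.2519 × (1+0.099)^(−6) = 278,294.2519 × 0.567563 = 157,949.4368

A$157,949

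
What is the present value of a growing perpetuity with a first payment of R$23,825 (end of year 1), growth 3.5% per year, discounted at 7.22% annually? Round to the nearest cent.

R$640,456.99

PV = D₁/(r − g) = 23825/(0.0722 − 0.035) = 640,456.9892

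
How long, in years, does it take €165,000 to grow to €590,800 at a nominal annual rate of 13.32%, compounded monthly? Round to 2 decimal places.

Periodic rate i = 0.1332/12 = 0.0111.
(1+i)^n = 590800/165000 = 3.58061, so n = ln 3.58061 / ln 1.0111 = 115.5494 months
= 115.5494/12 years

9.63 years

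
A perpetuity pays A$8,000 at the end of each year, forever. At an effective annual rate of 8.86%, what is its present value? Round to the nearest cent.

PV = PMT / i = 8000 / 0.0886 = 90,293.4537

A$90,293.45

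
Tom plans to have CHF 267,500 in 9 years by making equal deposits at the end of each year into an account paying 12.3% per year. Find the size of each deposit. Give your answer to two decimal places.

CHF 17,875.47

PMT = 267500 / ( [(1+0.123)^9 − 1] / 0.123 ) = 267500 / 14.964638 = 17,875.4737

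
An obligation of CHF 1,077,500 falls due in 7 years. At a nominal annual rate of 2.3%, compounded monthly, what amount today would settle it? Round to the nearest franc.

CHF 917,409

i = 0.023/12 = 0.00191667 per month; n = 7·12 = 84.
PV = 1,077,500 / (1 + 0.00191667)^84 = 1,077,500 / 1.174504 = 917,408.5636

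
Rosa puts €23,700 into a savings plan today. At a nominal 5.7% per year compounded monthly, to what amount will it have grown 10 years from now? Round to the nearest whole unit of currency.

€41,851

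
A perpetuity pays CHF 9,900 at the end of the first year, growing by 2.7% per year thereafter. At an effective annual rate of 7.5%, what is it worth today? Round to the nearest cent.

CHF 206,250.00

PV = PMT / (i − g) = 9900 / (0.075 − 0.027) = 9900 / 0.048000 = 206,250.0000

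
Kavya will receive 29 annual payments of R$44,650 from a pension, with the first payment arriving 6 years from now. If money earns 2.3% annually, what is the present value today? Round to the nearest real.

R$836,639

PV at t=5 (ordinary 29-year annuity): 44650 × a(29|0.023) = 44650 × 20.993991 = 937,381.7050
Discount back 5 years: 937,381.7050 × (1+0.023)^(−5) = 937,381.7050 × 0.892528 = 836,639.3837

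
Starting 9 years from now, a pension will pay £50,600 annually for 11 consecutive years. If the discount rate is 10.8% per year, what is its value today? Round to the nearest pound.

Value one period before first payment (t=8): 50600 × [1 − (1+0.108)^(−11)] / 0.108 = 50600 × 6.262590 = 316,887.0305
PV₀ = 316,887.0305 / (1+0.108)^8 = 316,887.0305 / 2.271528 = 139,503.9105

£139,504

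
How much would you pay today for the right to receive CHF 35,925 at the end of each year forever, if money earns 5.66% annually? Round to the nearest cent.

CHF 634,717.31

PV = C/r = 35925/0.0566 = 634,717.3145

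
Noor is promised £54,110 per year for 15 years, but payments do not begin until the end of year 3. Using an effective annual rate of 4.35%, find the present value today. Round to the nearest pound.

Value one period before first payment (t=2): 54110 × [1 − (1+0.0435)^(−15)] / 0.0435 = 54110 × 10.851154 = 587,155.9372
Discount back 2 years: 587,155.9372 × (1+0.0435)^(−2) = 587,155.9372 × 0.918365 = 539,223.1758

£539,223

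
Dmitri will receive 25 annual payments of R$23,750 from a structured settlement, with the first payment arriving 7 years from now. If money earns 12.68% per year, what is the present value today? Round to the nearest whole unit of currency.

R$86,882

Value one period before first payment (t=6): 23750 × [1 − (1+0.1268)^(−25)] / 0.1268 = 23750 × 7.487677 = 177,832.3283
PV₀ = 177,832.3283 / (1+0.1268)^6 = 177,832.3283 / 2.046826 = 86,881.9750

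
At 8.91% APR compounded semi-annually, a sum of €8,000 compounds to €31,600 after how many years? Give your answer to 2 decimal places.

15.76 years

Periodic rate i = 0.0891/2 = 0.04455.
(1+i)^n = 31600/8000 = 3.95000, so n = ln 3.95000 / ln 1.04455 = 31.5172 half-years
= 31.5172/2 years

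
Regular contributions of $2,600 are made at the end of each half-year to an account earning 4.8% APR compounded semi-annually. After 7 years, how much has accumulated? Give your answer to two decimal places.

$42,661.30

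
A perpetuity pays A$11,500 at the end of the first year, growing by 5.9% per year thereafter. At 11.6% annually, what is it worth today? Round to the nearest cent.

A$201,754.39

PV = PMT / (i − g) = 11500 / (0.116 − 0.059) = 11500 / 0.057000 = 201,754.3860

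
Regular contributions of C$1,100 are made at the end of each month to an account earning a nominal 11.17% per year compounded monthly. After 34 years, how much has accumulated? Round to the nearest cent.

C$5,060,937.51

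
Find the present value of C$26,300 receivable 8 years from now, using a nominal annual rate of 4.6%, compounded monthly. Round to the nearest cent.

C$18,215.49

Periodic rate i = 0.046/12 = 0.00383333; n = 8 × 12 = 96 periods.
PV = 26,300 / (1 + 0.00383333)^96 = 26,300 / 1.443826 = 18,215.4926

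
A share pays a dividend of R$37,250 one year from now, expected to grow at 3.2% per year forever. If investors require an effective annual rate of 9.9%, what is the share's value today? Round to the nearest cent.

PV = PMT / (i − g) = 37250 / (0.099 − 0.032) = 37250 / 0.067000 = 555,970.1493

R$555,970.15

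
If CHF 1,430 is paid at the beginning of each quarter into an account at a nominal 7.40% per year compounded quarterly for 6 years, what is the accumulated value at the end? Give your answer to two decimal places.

Periodic rate i = 0.074/4 = 0.0185; n = 6 × 4 = 24 periods.
FV = 1430 × [(1+0.0185)^24 − 1] / 0.0185 × (1+i) = 1430 × 30.423897 = 43,506.1732
(Beginning-of-period payments → annuity-due factor ×(1+i).)

CHF 43,506.17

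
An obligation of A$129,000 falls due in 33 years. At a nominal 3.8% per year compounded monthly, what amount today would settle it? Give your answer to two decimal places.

Periodic rate i = 0.038/12 = 0.00316667; n = 33 × 12 = 396 periods.
PV = FV·(1+i)^(−n) = 129,000 × 0.285927 = 36,884.5854

A$36,884.59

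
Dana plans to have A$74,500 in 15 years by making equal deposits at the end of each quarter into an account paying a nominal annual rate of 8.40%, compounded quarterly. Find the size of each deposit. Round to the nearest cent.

i = 0.084/4 = 0.021 per quarter; n = 15·4 = 60.
FV-annuity factor = 118.081991; PMT = 74500 / 118.081991 = 630.9175

A$630.92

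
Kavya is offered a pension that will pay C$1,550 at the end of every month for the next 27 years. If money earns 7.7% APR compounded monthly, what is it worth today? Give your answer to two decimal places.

With 12 periods per year: i = 0.00641667, n = 324.
Annuity factor a(324|0.00641667) = 136.225161; PV = 1550 × 136.225161 = 211,148.9991

C$211,149.00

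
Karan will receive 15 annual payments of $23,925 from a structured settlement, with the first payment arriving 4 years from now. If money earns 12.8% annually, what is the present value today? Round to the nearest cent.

Value one period before first payment (t=3): 23925 × [1 − (1+0.128)^(−15)] / 0.128 = 23925 × 6.529716 = 156,223.4552
Discount back 3 years: 156,223.4552 × (1+0.128)^(−3) = 156,223.4552 × 0.696743 = 108,847.6206

$108,847.62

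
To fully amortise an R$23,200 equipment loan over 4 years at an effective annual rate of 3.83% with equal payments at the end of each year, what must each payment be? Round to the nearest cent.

Annuity-PV factor = 3.644485; PMT = 23200 / 3.644485 = 6,365.7822

R$6,365.78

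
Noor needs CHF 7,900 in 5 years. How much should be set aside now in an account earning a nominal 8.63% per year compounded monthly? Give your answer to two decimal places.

i = 0.0863/12 = 0.00719167 per month; n = 5·12 = 60.
PV = FV·(1+i)^(−n) = 7,900 × 0.650538 = 5,139.2490

CHF 5,139.25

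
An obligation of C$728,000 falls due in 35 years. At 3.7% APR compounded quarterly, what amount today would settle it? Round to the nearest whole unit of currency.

C$200,588

Periodic rate i = 0.037/4 = 0.00925; n = 35 × 4 = 140 periods.
PV = FV·(1+i)^(−n) = 728,000 × 0.275533 = 200,588.1384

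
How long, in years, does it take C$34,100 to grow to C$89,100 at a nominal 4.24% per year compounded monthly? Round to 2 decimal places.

Periodic rate i = 0.0424/12 = 0.00353333.
(1+i)^n = 89100/34100 = 2.61290, so n = ln 2.61290 / ln 1.00353 = 272.3088 months
= 272.3088/12 years

22.69 years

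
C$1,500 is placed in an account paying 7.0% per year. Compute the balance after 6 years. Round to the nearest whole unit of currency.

C$2,251

1,500 × (1+0.07)^6 = 1,500 × 1.500730 = 2,251.0955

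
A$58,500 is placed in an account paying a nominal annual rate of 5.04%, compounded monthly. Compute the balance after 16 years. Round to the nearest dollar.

A$130,809

Periodic rate i = 0.0504/12 = 0.0042; n = 16 × 12 = 192 periods.
FV = 58,500 × (1 + 0.0042)^192 = 130,808.9734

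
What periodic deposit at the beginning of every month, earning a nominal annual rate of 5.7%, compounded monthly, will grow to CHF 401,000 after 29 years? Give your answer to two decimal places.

Periodic rate i = 0.057/12 = 0.00475; n = 29 × 12 = 348 periods.
FV-annuity factor × (1+i) = 888.881276; PMT = 401000 / 888.881276 = 451.1289

CHF 451.13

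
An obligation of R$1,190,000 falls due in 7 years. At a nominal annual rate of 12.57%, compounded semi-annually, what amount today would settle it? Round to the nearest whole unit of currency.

R$506,920

Periodic rate i = 0.1257/2 = 0.06285; n = 7 × 2 = 14 periods.
Discount factor = (1+0.06285)^(−14) = 0.425983; PV = 1,190,000 × 0.425983 = 506,919.8353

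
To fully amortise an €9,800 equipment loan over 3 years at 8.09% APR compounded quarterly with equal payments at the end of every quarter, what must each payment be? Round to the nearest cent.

Periodic rate i = 0.0809/4 = 0.020225; n = 3 × 4 = 12 periods.
Annuity-PV factor = 10.560743; PMT = 9800 / 10.560743 = 927.9650

€927.97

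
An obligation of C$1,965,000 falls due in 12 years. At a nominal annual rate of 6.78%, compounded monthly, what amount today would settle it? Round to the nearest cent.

C$873,001.54

i = 0.0678/12 = 0.00565 per month; n = 12·12 = 144.
Discount factor = (1+0.00565)^(−144) = 0.444276; PV = 1,965,000 × 0.444276 = 873,001.5431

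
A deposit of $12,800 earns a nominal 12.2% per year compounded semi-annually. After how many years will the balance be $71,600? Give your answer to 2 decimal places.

14.54 years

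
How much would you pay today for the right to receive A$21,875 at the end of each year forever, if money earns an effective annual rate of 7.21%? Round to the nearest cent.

A$303,398.06

PV = PMT / i = 21875 / 0.0721 = 303,398.0583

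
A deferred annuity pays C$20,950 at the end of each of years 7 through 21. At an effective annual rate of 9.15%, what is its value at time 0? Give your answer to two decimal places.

C$98,986.91

Value one period before first payment (t=6): 20950 × [1 − (1+0.0915)^(−15)] / 0.0915 = 20950 × 7.989805 = 167,386.4066
Discount back 6 years: 167,386.4066 × (1+0.0915)^(−6) = 167,386.4066 × 0.591368 = 98,986.9051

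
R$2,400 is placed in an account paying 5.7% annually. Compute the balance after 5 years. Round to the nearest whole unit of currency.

R$3,167

FV = 2,400 × (1 + 0.057)^5 = 3,166.5487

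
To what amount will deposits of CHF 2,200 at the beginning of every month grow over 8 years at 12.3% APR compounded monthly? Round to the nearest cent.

CHF 360,328.41

Periodic rate i = 0.123/12 = 0.01025; n = 8 × 12 = 96 periods.
FV = PMT · [(1+i)^n − 1] / i × (1+i) = 2200 · 163.785642 = 360,328.4117
(Beginning-of-period payments → annuity-due factor ×(1+i).)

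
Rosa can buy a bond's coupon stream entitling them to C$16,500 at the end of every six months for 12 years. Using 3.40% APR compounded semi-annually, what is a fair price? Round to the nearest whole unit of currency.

With 2 periods per year: i = 0.017, n = 24.
Annuity factor a(24|0.017) = 19.572757; PV = 16500 × 19.572757 = 322,950.4892

C$322,950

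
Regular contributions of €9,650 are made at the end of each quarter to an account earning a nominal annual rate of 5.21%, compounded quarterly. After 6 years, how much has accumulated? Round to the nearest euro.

€269,843

With 4 periods per year: i = 0.013025, n = 24.
Accumulation factor s(24|0.013025) = 27.963029; FV = 9650 × 27.963029 = 269,843.2264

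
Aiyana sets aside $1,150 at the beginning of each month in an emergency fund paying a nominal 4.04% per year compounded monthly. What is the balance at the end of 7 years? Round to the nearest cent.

$111,803.20

i = 0.0404/12 = 0.00336667 per month; n = 7·12 = 84.
FV = 1150 × [(1+0.00336667)^84 − 1] / 0.00336667 × (1+i) = 1150 × 97.220178 = 111,803.2047
(annuity-due: payments at period start, so ×(1+i).)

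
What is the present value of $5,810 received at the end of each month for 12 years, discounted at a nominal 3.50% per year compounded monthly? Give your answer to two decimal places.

$682,362.38

i = 0.035/12 = 0.00291667 per month; n = 12·12 = 144.
PV = PMT · [1 − (1+i)^(−n)] / i = 5810 · 117.446193 = 682,362.3829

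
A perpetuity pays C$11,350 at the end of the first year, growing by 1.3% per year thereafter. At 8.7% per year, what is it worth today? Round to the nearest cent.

PV = PMT / (i − g) = 11350 / (0.087 − 0.013) = 11350 / 0.074000 = 153,378.3784

C$153,378.38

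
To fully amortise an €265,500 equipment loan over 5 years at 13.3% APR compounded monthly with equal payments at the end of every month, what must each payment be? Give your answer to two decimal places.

€6,081.79

With 12 periods per year: i = 0.0110833, n = 60.
Annuity-PV factor = 43.654891; PMT = 265500 / 43.654891 = 6,081.7927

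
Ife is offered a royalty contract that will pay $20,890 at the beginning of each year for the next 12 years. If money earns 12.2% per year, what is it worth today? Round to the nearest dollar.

$143,852

Annuity factor a(12|0.122) × (1+i) = 6.886153; PV = 20890 × 6.886153 = 143,851.7439
(annuity-due: payments at period start, so ×(1+i).)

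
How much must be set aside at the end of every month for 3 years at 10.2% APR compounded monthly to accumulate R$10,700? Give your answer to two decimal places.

R$255.31

Periodic rate i = 0.102/12 = 0.0085; n = 3 × 12 = 36 periods.
FV-annuity factor = 41.909098; PMT = 10700 / 41.909098 = 255.3145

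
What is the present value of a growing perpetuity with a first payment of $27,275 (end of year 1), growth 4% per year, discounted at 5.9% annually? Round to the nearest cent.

PV = D₁/(r − g) = 27275/(0.059 − 0.04) = 1,435,526.3158

$1,435,526.32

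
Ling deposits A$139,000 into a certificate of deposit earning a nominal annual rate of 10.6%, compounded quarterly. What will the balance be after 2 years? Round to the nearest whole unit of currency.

Periodic rate i = 0.106/4 = 0.0265; n = 2 × 4 = 8 periods.
FV = 139,000 × (1 + 0.0265)^8 = 171,350.9158

A$171,351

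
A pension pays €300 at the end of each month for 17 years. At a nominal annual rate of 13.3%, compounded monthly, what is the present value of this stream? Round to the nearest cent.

€24,210.65

With 12 periods per year: i = 0.0110833, n = 204.
PV = PMT · [1 − (1+i)^(−n)] / i = 300 · 80.702176 = 24,210.6527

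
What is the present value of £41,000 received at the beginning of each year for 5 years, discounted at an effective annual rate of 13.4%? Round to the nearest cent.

£161,946.67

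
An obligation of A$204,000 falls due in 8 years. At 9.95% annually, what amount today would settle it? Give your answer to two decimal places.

PV = 204,000 / (1 + 0.0995)^8 = 204,000 / 2.135806 = 95,514.2782

A$95,514.28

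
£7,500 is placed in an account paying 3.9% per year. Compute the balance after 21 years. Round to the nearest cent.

£16,748.96

FV = 7,500 × (1 + 0.039)^21 = 16,748.9568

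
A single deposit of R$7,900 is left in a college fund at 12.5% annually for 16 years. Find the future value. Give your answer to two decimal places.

R$52,007.68

FV = PV·(1+i)^n = 7,900 × 6.583250 = 52,007.6764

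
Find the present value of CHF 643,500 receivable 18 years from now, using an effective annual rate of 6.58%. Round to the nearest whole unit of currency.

CHF 204,355

PV = 643,500 / (1 + 0.0658)^18 = 643,500 / 3.148929 = 204,355.1867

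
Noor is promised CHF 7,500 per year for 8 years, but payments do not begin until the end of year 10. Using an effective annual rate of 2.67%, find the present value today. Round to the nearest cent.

CHF 42,116.71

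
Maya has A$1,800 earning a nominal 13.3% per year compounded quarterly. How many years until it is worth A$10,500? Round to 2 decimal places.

Periodic rate i = 0.133/4 = 0.03325.
n = ln(10500/1800) / ln(1+0.03325) = ln(5.83333) / 0.032709 = 53.9172 quarters
= 53.9172/4 years

13.48 years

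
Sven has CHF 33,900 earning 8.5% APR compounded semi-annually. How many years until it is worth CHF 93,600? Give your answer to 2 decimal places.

12.20 years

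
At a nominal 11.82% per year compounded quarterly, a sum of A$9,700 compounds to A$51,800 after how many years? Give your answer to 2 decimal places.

14.38 years

Periodic rate i = 0.1182/4 = 0.02955.
n = ln(51800/9700) / ln(1+0.02955) = ln(5.34021) / 0.029122 = 57.5261 quarters
= 57.5261/4 years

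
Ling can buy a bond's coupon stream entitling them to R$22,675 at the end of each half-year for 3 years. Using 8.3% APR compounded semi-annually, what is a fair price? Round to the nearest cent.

With 2 periods per year: i = 0.0415, n = 6.
Annuity factor a(6|0.0415) = 5.216635; PV = 22675 × 5.216635 = 118,287.1928

R$118,287.19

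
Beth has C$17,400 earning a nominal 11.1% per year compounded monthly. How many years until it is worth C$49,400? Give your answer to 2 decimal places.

9.44 years

Periodic rate i = 0.111/12 = 0.00925.
(1+i)^n = 49400/17400 = 2.83908, so n = ln 2.83908 / ln 1.00925 = 113.3296 months
= 113.3296/12 years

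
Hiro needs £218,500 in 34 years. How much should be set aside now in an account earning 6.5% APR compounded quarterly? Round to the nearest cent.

£24,399.19

i = 0.065/4 = 0.01625 per quarter; n = 34·4 = 136.
PV = FV·(1+i)^(−n) = 218,500 × 0.111667 = 24,399.1935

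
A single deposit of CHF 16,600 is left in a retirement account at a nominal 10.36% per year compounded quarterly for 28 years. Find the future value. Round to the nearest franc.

With 4 periods per year: i = 0.0259, n = 112.
FV = PV·(1+i)^n = 16,600 × 17.529250 = 290,985.5530

CHF 290,986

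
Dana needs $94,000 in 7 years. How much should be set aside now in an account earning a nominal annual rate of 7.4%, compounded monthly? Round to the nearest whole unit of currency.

$56,086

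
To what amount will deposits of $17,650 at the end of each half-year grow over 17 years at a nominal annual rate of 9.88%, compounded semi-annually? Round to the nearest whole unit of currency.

Periodic rate i = 0.0988/2 = 0.0494; n = 17 × 2 = 34 periods.
Accumulation factor s(34|0.0494) = 84.053429; FV = 17650 × 84.053429 = 1,483,543.0283

$1,483,543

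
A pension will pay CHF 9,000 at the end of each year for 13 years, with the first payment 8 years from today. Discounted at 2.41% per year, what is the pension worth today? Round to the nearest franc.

PV at t=7 (ordinary 13-year annuity): 9000 × a(13|0.0241) = 9000 × 11.047639 = 99,428.7502
Discount back 7 years: 99,428.7502 × (1+0.0241)^(−7) = 99,428.7502 × 0.846454 = 84,161.8779

CHF 84,162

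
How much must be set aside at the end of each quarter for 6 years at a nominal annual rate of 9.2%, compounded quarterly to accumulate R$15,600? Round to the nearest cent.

R$494.28

i = 0.092/4 = 0.023 per quarter; n = 6·4 = 24.
FV-annuity factor = 31.560797; PMT = 15600 / 31.560797 = 494.2841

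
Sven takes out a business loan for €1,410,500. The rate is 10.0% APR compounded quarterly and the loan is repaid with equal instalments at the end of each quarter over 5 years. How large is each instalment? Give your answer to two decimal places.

i = 0.1/4 = 0.025 per quarter; n = 5·4 = 20.
PMT = 1.4105e+06 / ( [1 − (1+0.025)^(−20)] / 0.025 ) = 1.4105e+06 / 15.589162 = 90,479.5251

€90,479.53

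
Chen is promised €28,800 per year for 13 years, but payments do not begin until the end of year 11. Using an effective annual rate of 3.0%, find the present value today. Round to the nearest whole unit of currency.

€227,906

Value one period before first payment (t=10): 28800 × [1 − (1+0.03)^(−13)] / 0.03 = 28800 × 10.634955 = 306,286.7136
PV₀ = 306,286.7136 / (1+0.03)^10 = 306,286.7136 / 1.343916 = 227,906.0798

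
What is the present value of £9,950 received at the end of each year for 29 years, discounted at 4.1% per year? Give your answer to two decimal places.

Annuity factor a(29|0.041) = 16.784442; PV = 9950 × 16.784442 = 167,005.2018

£167,005.20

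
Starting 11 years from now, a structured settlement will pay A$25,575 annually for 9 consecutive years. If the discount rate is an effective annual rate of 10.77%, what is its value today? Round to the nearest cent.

A$51,376.54

Value one period before first payment (t=10): 25575 × [1 − (1+0.1077)^(−9)] / 0.1077 = 25575 × 5.586898 = 142,884.9136
PV₀ = 142,884.9136 / (1+0.1077)^10 = 142,884.9136 / 2.781132 = 51,376.5360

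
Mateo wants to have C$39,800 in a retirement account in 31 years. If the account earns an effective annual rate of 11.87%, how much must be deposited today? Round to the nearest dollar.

C$1,230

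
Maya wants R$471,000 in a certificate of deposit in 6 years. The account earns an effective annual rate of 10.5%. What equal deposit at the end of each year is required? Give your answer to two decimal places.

PMT = 471000 / ( [(1+0.105)^6 − 1] / 0.105 ) = 471000 / 7.813606 = 60,279.4629

R$60,279.46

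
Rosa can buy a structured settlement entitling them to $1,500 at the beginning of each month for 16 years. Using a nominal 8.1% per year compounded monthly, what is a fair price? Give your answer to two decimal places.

Periodic rate i = 0.081/12 = 0.00675; n = 16 × 12 = 192 periods.
PV = 1500 × [1 − (1+0.00675)^(−192)] / 0.00675 × (1+i) = 1500 × 108.159526 = 162,239.2895
(annuity-due: payments at period start, so ×(1+i).)

$162,239.29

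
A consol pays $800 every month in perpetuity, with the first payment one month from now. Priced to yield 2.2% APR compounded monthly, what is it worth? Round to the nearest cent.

$436,363.64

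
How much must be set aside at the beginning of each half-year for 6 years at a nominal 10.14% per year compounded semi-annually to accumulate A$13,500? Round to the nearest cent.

A$803.95

With 2 periods per year: i = 0.0507, n = 12.
PMT = 13500 / ( [(1+0.0507)^12 − 1] / 0.0507 × (1+i) ) = 13500 / 16.792051 = 803.9518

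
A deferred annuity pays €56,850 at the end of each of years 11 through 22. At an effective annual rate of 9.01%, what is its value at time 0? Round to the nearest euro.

Value one period before first payment (t=10): 56850 × [1 − (1+0.0901)^(−12)] / 0.0901 = 56850 × 7.157119 = 406,882.2366
Discount back 10 years: 406,882.2366 × (1+0.0901)^(−10) = 406,882.2366 × 0.422023 = 171,713.8532

€171,714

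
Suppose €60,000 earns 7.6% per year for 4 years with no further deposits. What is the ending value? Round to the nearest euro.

€80,427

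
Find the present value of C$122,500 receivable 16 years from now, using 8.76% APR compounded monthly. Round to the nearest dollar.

C$30,314

Periodic rate i = 0.0876/12 = 0.0073; n = 16 × 12 = 192 periods.
PV = 122,500 / (1 + 0.0073)^192 = 122,500 / 4.041068 = 30,313.7713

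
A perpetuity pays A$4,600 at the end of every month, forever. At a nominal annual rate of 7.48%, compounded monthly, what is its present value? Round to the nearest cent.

A$737,967.91

Periodic rate i = 0.0748/12 = 0.00623333.
PV = PMT / i = 4600 / 0.00623333 = 737,967.9144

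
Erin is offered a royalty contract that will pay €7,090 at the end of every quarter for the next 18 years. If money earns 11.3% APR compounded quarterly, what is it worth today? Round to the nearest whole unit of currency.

With 4 periods per year: i = 0.02825, n = 72.
PV = PMT · [1 − (1+i)^(−n)] / i = 7090 · 30.635304 = 217,204.3056

€217,204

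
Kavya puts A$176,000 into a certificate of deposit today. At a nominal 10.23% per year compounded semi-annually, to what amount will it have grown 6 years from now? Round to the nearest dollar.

A$320,250

i = 0.1023/2 = 0.05115 per half-year; n = 6·2 = 12.
FV = PV·(1+i)^n = 176,000 × 1.819602 = 320,249.9005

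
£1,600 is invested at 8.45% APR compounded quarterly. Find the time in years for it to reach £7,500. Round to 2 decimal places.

Periodic rate i = 0.0845/4 = 0.021125.
(1+i)^n = 7500/1600 = 4.68750, so n = ln 4.68750 / ln 1.02113 = 73.9011 quarters
= 73.9011/4 years

18.48 years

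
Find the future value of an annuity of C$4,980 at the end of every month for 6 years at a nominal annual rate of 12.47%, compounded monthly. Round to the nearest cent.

C$529,573.26

With 12 periods per year: i = 0.0103917, n = 72.
Accumulation factor s(72|0.0103917) = 106.340012; FV = 4980 × 106.340012 = 529,573.2611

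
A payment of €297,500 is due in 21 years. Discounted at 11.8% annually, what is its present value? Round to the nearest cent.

PV = 297,500 / (1 + 0.118)^21 = 297,500 / 10.405858 = 28,589.6669

€28,589.67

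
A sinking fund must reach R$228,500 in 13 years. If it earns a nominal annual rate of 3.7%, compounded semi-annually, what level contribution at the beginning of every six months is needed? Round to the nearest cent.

Periodic rate i = 0.037/2 = 0.0185; n = 13 × 2 = 26 periods.
PMT = 228500 / ( [(1+0.0185)^26 − 1] / 0.0185 × (1+i) ) = 228500 / 33.615836 = 6,797.3915

R$6,797.39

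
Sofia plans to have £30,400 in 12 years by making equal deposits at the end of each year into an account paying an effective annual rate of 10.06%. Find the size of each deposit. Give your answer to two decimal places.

£1,416.49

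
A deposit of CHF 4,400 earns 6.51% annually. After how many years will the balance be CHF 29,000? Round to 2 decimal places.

29.90 years

n = ln(29000/4400) / ln(1+0.0651) = ln(6.59091) / 0.063069 = 29.8990 years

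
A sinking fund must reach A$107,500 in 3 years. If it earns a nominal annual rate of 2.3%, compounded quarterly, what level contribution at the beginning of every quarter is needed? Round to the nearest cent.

With 4 periods per year: i = 0.00575, n = 12.
PMT = 107500 / ( [(1+0.00575)^12 − 1] / 0.00575 × (1+i) ) = 107500 / 12.458093 = 8,628.9288

A$8,628.93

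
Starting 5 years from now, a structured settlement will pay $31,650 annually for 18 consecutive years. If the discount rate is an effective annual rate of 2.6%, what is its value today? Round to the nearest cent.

PV at t=4 (ordinary 18-year annuity): 31650 × a(18|0.026) = 31650 × 14.230381 = 450,391.5617
Discount back 4 years: 450,391.5617 × (1+0.026)^(−4) = 450,391.5617 × 0.902424 = 406,444.0798

$406,444.08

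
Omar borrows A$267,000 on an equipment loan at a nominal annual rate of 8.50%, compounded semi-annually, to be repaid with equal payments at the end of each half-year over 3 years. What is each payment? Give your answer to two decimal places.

Periodic rate i = 0.085/2 = 0.0425; n = 3 × 2 = 6 periods.
Annuity-PV factor = 5.199740; PMT = 267000 / 5.199740 = 51,348.7213

A$51,348.72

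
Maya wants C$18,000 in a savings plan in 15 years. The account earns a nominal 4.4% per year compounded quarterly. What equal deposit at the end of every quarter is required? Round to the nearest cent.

With 4 periods per year: i = 0.011, n = 60.
PMT = 18000 / ( [(1+0.011)^60 − 1] / 0.011 ) = 18000 / 84.348424 = 213.4005

C$213.40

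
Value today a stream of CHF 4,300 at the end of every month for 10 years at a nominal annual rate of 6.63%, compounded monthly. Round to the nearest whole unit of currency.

i = 0.0663/12 = 0.005525 per month; n = 10·12 = 120.
PV = 4300 × [1 − (1+0.005525)^(−120)] / 0.005525 = 4300 × 87.557593 = 376,497.6508

CHF 376,498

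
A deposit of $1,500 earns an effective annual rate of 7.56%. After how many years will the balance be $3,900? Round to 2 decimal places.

13.11 years

n = ln(3900/1500) / ln(1+0.0756) = ln(2.60000) / 0.072879 = 13.1110 years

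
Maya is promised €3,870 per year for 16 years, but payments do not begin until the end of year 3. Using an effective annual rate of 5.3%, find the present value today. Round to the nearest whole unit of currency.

€37,031

PV at t=2 (ordinary 16-year annuity): 3870 × a(16|0.053) = 3870 × 10.610014 = 41,060.7528
PV₀ = 41,060.7528 / (1+0.053)^2 = 41,060.7528 / 1.108809 = 37,031.4029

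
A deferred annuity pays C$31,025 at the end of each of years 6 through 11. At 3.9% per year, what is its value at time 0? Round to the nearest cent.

Value one period before first payment (t=5): 31025 × [1 − (1+0.039)^(−6)] / 0.039 = 31025 × 5.259246 = 163,168.0988
PV₀ = 163,168.0988 / (1+0.039)^5 = 163,168.0988 / 1.210815 = 134,758.9180

C$134,758.92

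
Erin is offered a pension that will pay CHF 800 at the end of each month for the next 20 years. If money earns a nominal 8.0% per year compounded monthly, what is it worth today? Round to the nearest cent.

i = 0.08/12 = 0.00666667 per month; n = 20·12 = 240.
Annuity factor a(240|0.00666667) = 119.554292; PV = 800 × 119.554292 = 95,643.4334

CHF 95,643.43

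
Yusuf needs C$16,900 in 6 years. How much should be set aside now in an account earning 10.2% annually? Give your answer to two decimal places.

Discount factor = (1+0.102)^(−6) = 0.558355; PV = 16,900 × 0.558355 = 9,436.2000

C$9,436.20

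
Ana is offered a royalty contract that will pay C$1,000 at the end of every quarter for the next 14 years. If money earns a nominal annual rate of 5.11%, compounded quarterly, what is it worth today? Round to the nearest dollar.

C$39,826

Periodic rate i = 0.0511/4 = 0.012775; n = 14 × 4 = 56 periods.
PV = 1000 × [1 − (1+0.012775)^(−56)] / 0.012775 = 1000 × 39.826444 = 39,826.4440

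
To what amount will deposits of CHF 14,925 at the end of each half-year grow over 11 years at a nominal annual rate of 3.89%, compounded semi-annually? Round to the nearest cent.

With 2 periods per year: i = 0.01945, n = 22.
Accumulation factor s(22|0.01945) = 27.133346; FV = 14925 × 27.133346 = 404,965.1816

CHF 404,965.18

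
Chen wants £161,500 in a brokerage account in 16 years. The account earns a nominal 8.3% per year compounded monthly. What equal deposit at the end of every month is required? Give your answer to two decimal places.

£405.27

With 12 periods per year: i = 0.00691667, n = 192.
FV-annuity factor = 398.497931; PMT = 161500 / 398.497931 = 405.2719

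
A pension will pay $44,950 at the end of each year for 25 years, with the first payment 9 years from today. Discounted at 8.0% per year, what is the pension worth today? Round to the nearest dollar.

Value one period before first payment (t=8): 44950 × [1 − (1+0.08)^(−25)] / 0.08 = 44950 × 10.674776 = 479,831.1897
Discount back 8 years: 479,831.1897 × (1+0.08)^(−8) = 479,831.1897 × 0.540269 = 259,237.8616

$259,238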